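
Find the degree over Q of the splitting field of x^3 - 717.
[K : Q] = 6

The roots of x^3 - 717 are ∛717, ω∛717, ω^2∛717 where ω = e^(2πi/3) is a primitive cube root of unity, so K = Q(∛717, ω). Now [Q(∛717):Q] = 3 (since 717 is not a perfect cube, x^3 - 717 is irreducible) and [Q(ω):Q] = 2. Both 2 and 3 divide [K:Q], and [K:Q] ≤ 3·2 = 6, so [K:Q] = 6. (Equivalently: Q(∛717) ⊂ R but ω ∉ R, so [K : Q(∛717)] = 2.)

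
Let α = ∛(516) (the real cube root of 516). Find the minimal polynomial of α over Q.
m_α(x) = x^3 - 516

α satisfies α^3 = 516, so x^3 - 516 annihilates α. By the rational root test, a rational root p/q (in lowest terms) of x^3 - 516 would satisfy p^3 = 516 q^3, forcing q = 1 and p^3 = 516; but 516 is not a perfect cube, contradiction. A monic cubic over Q with no rational root is irreducible (any nontrivial factorization would include a linear factor). Hence x^3 - 516 is the minimal polynomial of α, and in particular [Q(α):Q] = 3.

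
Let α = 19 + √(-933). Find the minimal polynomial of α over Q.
m_α(x) = x^2 - 38x + 1294

From α - 19 = √(-933), squaring gives (α - 19)^2 = -933, i.e. α^2 - 38α + 361 = -933, so α^2 - 38α + 1294 = 0. The discriminant of x^2 - 38x + 1294 is (-38)^2 - 4·(1294) = 1444 - 5176 = -3732, and 4·(-933) is not a perfect square in Q since -933 is squarefree and ≠ 1. Hence x^2 - 38x + 1294 is irreducible over Q and is the minimal polynomial of α.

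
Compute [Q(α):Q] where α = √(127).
[Q(α):Q] = 2

[Q(α):Q] equals the degree of the minimal polynomial of α. Here α^2 = 127 and x^2 - 127 is irreducible (d = 127 is squarefree, ≠ 1, hence not a square), so deg(m_α) = 2. Thus [Q(α):Q] = 2.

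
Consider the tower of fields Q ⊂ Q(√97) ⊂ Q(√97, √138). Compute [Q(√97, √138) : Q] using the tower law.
[Q(√97, √138) : Q] = 4

[Q(√97):Q] = 2 (min poly x^2 - 97, irreducible since 97 is squarefree > 1). For the top step, suppose √138 ∈ Q(√97), say √138 = c + d√97 with c, d ∈ Q. Squaring: 138 = c^2 + 97d^2 + 2cd√97. Since √97 ∉ Q this forces 2cd = 0. If d = 0 then √138 = c ∈ Q, contradicting 138 squarefree > 1. If c = 0 then 138 = 97d^2, so 97·138 = (97d)^2 is a perfect square in Q — but 97·138 = 13386 is not a perfect square (since 97 and 138 are distinct squarefree integers). Contradiction. Hence √138 ∉ Q(√97), so x^2 - 138 stays irreducible over Q(√97) and [Q(√97, √138) : Q(√97)] = 2. By the tower law, [Q(√97, √138) : Q] = 2 · 2 = 4.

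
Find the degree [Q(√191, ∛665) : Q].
[Q(√191, ∛665) : Q] = 6

Let L = Q(√191, ∛665). Since Q(√191) ⊂ L and [Q(√191):Q] = 2, the tower law gives 2 | [L:Q]. Likewise Q(∛665) ⊂ L with [Q(∛665):Q] = 3 (because 665 is not a perfect cube), so 3 | [L:Q]. As gcd(2,3) = 1, [L:Q] is divisible by 6. Conversely L is generated over Q by √191 and ∛665, so [L:Q] ≤ 2·3 = 6. Therefore [Q(√191, ∛665) : Q] = 6.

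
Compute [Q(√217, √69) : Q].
[Q(√217, √69) : Q] = 4

[Q(√217):Q] = 2 (min poly x^2 - 217, irreducible since 217 is squarefree > 1). For the top step, suppose √69 ∈ Q(√217), say √69 = c + d√217 with c, d ∈ Q. Squaring: 69 = c^2 + 217d^2 + 2cd√217. Since √217 ∉ Q this forces 2cd = 0. If d = 0 then √69 = c ∈ Q, contradicting 69 squarefree > 1. If c = 0 then 69 = 217d^2, so 217·69 = (217d)^2 is a perfect square in Q — but 217·69 = 14973 is not a perfect square (since 217 and 69 are distinct squarefree integers). Contradiction. Hence √69 ∉ Q(√217), so x^2 - 69 stays irreducible over Q(√217) and [Q(√217, √69) : Q(√217)] = 2. By the tower law, [Q(√217, √69) : Q] = 2 · 2 = 4.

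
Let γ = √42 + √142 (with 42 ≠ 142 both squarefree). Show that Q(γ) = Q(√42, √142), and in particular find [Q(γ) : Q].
[Q(γ) : Q] = 4 (equivalently, Q(γ) = Q(√42, √142))

Obviously Q(γ) ⊆ Q(√42, √142), and [Q(√42, √142):Q] = 4 (since 42, 142 are distinct squarefree integers > 1 with 5964 not a perfect square). To show equality we compute the minimal polynomial of γ. From γ = √42 + √142: γ^2 = 42 + 2√(5964) + 142 = 184 + 2√(5964), so γ^2 - 184 = 2√(5964); squaring, (γ^2 - 184)^2 = 4·5964, i.e. γ^4 - 368γ^2 + 33856 - 23856 = 0, i.e. γ^4 - 368γ^2 + 10000 = 0. So γ is a root of x^4 - 368x^2 + 10000. This polynomial is irreducible over Q: it has no rational root (each ±√42 ± √142 is irrational), and any factorization into two quadratics over Q would force √(5964) ∈ Q (pairing opposite roots) or √42, √142 ∈ Q (other pairings), all impossible. Hence [Q(γ):Q] = 4 = [Q(√42, √142):Q], so Q(γ) = Q(√42, √142).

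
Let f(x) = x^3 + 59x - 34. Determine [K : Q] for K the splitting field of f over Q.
[K : Q] = 6

By the rational root test, any rational root of the monic integer polynomial f(x) = x^3 + 59x - 34 must be an integer dividing the constant term -34, i.e. one of ±{1, 2, 17, 34}. Evaluating: f(1) = 26, f(-1) = -94, f(2) = 92, f(-2) = -160, f(17) = 5882, f(-17) = -5950, f(34) = 41276, f(-34) = -41344; none is 0, so f has no rational root and is therefore irreducible over Q (a cubic with no linear factor over a field is irreducible). For an irreducible cubic, the Galois group is A_3 or S_3 according as the discriminant disc(f) = -4a^3 - 27b^2 = -4·(59)^3 - 27·(-34)^2 = -852728 is or is not a square in Q. Here disc(f) = -852728 is not a perfect square in Q, so the Galois group of f over Q is not contained in A_3 and must be all of S_3. The splitting field has degree |S_3| = 6 over Q, so [K : Q] = 6.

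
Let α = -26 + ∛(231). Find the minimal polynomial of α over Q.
m_α(x) = x^3 + 78x^2 + 2028x + 17345

Set β = α + 26 = ∛(231), so β^3 = 231. Then (α + 26)^3 - 231 = 0, i.e. α is a root of g(x) = (x + 26)^3 - 231 = x^3 + 78x^2 + 2028x + 17345. Since g(x) = h(x + 26) where h(x) = x^3 - 231, and h is irreducible over Q (because 231 is not a perfect cube, so h has no rational root, and a monic cubic with no rational root is irreducible), g is also irreducible (irreducibility is preserved under the substitution x → x + 26). Hence m_α(x) = x^3 + 78x^2 + 2028x + 17345.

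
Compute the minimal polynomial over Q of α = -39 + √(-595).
m_α(x) = x^2 + 78x + 2116

From α + 39 = √(-595), squaring gives (α + 39)^2 = -595, i.e. α^2 + 78α + 1521 = -595, so α^2 + 78α + 2116 = 0. The discriminant of x^2 + 78x + 2116 is (78)^2 - 4·(2116) = 6084 - 8464 = -2380, and 4·(-595) is not a perfect square in Q since -595 is squarefree and ≠ 1. Hence x^2 + 78x + 2116 is irreducible over Q and is the minimal polynomial of α.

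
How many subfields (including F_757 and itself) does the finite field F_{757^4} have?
F_{757^4} has 3 subfields

The subfields of F_{p^n} are exactly the fields F_{p^d} for d | n (each is the fixed field of the unique index-d subgroup of Gal(F_{p^n}/F_p) ≅ Z/nZ). The divisors of n = 4 are {1, 2, 4}, giving 3 subfields: F_{757^1}, F_{757^2}, F_{757^4}.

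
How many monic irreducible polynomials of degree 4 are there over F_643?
There are 42734915538 monic irreducible polynomials of degree 4 over F_643

Each element of F_{643^4} that lies in no proper subfield is a root of exactly one monic irreducible of degree 4 over F_643, and each such polynomial has 4 distinct roots in F_{643^4}. By Möbius inversion the count is N_643(4) = (1/4) Σ_{d|4} μ(4/d) · 643^d = (1/4)(μ(4)·643^1 + μ(2)·643^2 + μ(1)·643^4) = 170939662152/4 = 42734915538.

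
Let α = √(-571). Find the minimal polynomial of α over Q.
m_α(x) = x^2 + 571

α satisfies α^2 + 571 = 0, so x^2 + 571 annihilates α. Since d = -571 is squarefree and ≠ 1, it is not a perfect square in Q, so x^2 + 571 has no rational root and is therefore irreducible over Q (a degree-2 polynomial over a field is irreducible iff it has no root). Hence m_α(x) = x^2 + 571.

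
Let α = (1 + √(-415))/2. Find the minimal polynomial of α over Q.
m_α(x) = x^2 - x + 104

From 2α - 1 = √(-415), squaring gives (2α - 1)^2 = -415, i.e. 4α^2 - 4α + 1 = -415, so α^2 - α + (1 + 415)/4 = 0. Since -415 ≡ 1 (mod 4), (1 + 415)/4 = 104 ∈ Z. The polynomial x^2 - x + 104 has discriminant 1 - 4·(104) = -415, which is not a perfect square in Q (d = -415 is squarefree and ≠ 1), so x^2 - x + 104 is irreducible over Q. It is the minimal polynomial of α.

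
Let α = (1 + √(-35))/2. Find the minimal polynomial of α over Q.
m_α(x) = x^2 - x + 9

From 2α - 1 = √(-35), squaring gives (2α - 1)^2 = -35, i.e. 4α^2 - 4α + 1 = -35, so α^2 - α + (1 + 35)/4 = 0. Since -35 ≡ 1 (mod 4), (1 + 35)/4 = 9 ∈ Z. The polynomial x^2 - x + 9 has discriminant 1 - 4·(9) = -35, which is not a perfect square in Q (d = -35 is squarefree and ≠ 1), so x^2 - x + 9 is irreducible over Q. It is the minimal polynomial of α.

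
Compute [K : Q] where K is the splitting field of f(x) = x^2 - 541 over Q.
[K : Q] = 2

f(x) = x^2 - 541 factors as (x - √541)(x + √541). The splitting field is K = Q(√541). Since 541 is squarefree and > 1, it is not a perfect square, so x^2 - 541 is irreducible over Q and [Q(√541) : Q] = 2. Hence [K : Q] = 2.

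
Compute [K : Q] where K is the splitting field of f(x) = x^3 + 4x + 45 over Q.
[K : Q] = 6

By the rational root test, any rational root of the monic integer polynomial f(x) = x^3 + 4x + 45 must be an integer dividing the constant term 45, i.e. one of ±{1, 3, 5, 9, 15, 45}. Evaluating: f(1) = 50, f(-1) = 40, f(3) = 84, f(-3) = 6, f(5) = 190, f(-5) = -100, f(9) = 810, f(-9) = -720, f(15) = 3480, f(-15) = -3390, f(45) = 91350, f(-45) = -91260; none is 0, so f has no rational root and is therefore irreducible over Q (a cubic with no linear factor over a field is irreducible). For an irreducible cubic, the Galois group is A_3 or S_3 according as the discriminant disc(f) = -4a^3 - 27b^2 = -4·(4)^3 - 27·(45)^2 = -54931 is or is not a square in Q. Here disc(f) = -54931 is not a perfect square in Q, so the Galois group of f over Q is not contained in A_3 and must be all of S_3. The splitting field has degree |S_3| = 6 over Q, so [K : Q] = 6.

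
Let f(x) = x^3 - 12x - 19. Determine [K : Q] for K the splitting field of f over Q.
[K : Q] = 6

By the rational root test, any rational root of the monic integer polynomial f(x) = x^3 - 12x - 19 must be an integer dividing the constant term -19, i.e. one of ±{1, 19}. Evaluating: f(1) = -30, f(-1) = -8, f(19) = 6612, f(-19) = -6650; none is 0, so f has no rational root and is therefore irreducible over Q (a cubic with no linear factor over a field is irreducible). For an irreducible cubic, the Galois group is A_3 or S_3 according as the discriminant disc(f) = -4a^3 - 27b^2 = -4·(-12)^3 - 27·(-19)^2 = -2835 is or is not a square in Q. Here disc(f) = -2835 is not a perfect square in Q, so the Galois group of f over Q is not contained in A_3 and must be all of S_3. The splitting field has degree |S_3| = 6 over Q, so [K : Q] = 6.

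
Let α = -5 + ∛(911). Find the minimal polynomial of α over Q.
m_α(x) = x^3 + 15x^2 + 75x - 786

Set β = α + 5 = ∛(911), so β^3 = 911. Then (α + 5)^3 - 911 = 0, i.e. α is a root of g(x) = (x + 5)^3 - 911 = x^3 + 15x^2 + 75x - 786. Since g(x) = h(x + 5) where h(x) = x^3 - 911, and h is irreducible over Q (because 911 is not a perfect cube, so h has no rational root, and a monic cubic with no rational root is irreducible), g is also irreducible (irreducibility is preserved under the substitution x → x + 5). Hence m_α(x) = x^3 + 15x^2 + 75x - 786.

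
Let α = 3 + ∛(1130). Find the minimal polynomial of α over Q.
m_α(x) = x^3 - 9x^2 + 27x - 1157

Set β = α - 3 = ∛(1130), so β^3 = 1130. Then (α - 3)^3 - 1130 = 0, i.e. α is a root of g(x) = (x - 3)^3 - 1130 = x^3 - 9x^2 + 27x - 1157. Since g(x) = h(x - 3) where h(x) = x^3 - 1130, and h is irreducible over Q (because 1130 is not a perfect cube, so h has no rational root, and a monic cubic with no rational root is irreducible), g is also irreducible (irreducibility is preserved under the substitution x → x - 3). Hence m_α(x) = x^3 - 9x^2 + 27x - 1157.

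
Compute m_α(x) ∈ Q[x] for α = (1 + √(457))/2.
m_α(x) = x^2 - x - 114

From 2α - 1 = √(457), squaring gives (2α - 1)^2 = 457, i.e. 4α^2 - 4α + 1 = 457, so α^2 - α + (1 - 457)/4 = 0. Since 457 ≡ 1 (mod 4), (1 - 457)/4 = -114 ∈ Z. The polynomial x^2 - x - 114 has discriminant 1 - 4·(-114) = 457, which is not a perfect square in Q (d = 457 is squarefree and ≠ 1), so x^2 - x - 114 is irreducible over Q. It is the minimal polynomial of α.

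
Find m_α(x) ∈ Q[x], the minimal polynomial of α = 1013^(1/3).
m_α(x) = x^3 - 1013

α satisfies α^3 = 1013, so x^3 - 1013 annihilates α. By the rational root test, a rational root p/q (in lowest terms) of x^3 - 1013 would satisfy p^3 = 1013 q^3, forcing q = 1 and p^3 = 1013; but 1013 is not a perfect cube, contradiction. A monic cubic over Q with no rational root is irreducible (any nontrivial factorization would include a linear factor). Hence x^3 - 1013 is the minimal polynomial of α, and in particular [Q(α):Q] = 3.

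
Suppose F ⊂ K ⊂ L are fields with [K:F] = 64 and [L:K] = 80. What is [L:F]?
[L:F] = 5120

The tower law says that for any tower of field extensions F ⊂ K ⊂ L with finite degrees, [L:F] = [L:K] · [K:F]. Here this gives [L:F] = 80 · 64 = 5120.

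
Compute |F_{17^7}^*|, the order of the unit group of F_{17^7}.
|F_{17^7}^*| = 410338672

F_{17^7} has 17^7 = 410338673 elements; its multiplicative group consists of all nonzero elements, so |F_{17^7}^*| = 410338673 - 1 = 410338672. (It is cyclic since any finite subgroup of the multiplicative group of a field is cyclic.)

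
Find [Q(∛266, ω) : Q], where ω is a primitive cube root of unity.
[Q(∛266, ω) : Q] = 6

[Q(∛266):Q] = 3 (min poly x^3 - 266, irreducible since 266 is not a perfect cube). [Q(ω):Q] = 2 (min poly x^2 + x + 1). Since Q(∛266) ⊂ R and ω ∉ R, we have ω ∉ Q(∛266), so x^2 + x + 1 remains irreducible over Q(∛266) and [Q(∛266, ω) : Q(∛266)] = 2. By the tower law, [Q(∛266, ω) : Q] = 3 · 2 = 6. (In fact Q(∛266, ω) is the splitting field of x^3 - 266 over Q.)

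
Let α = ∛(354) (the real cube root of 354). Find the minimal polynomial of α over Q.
m_α(x) = x^3 - 354

α satisfies α^3 = 354, so x^3 - 354 annihilates α. By the rational root test, a rational root p/q (in lowest terms) of x^3 - 354 would satisfy p^3 = 354 q^3, forcing q = 1 and p^3 = 354; but 354 is not a perfect cube, contradiction. A monic cubic over Q with no rational root is irreducible (any nontrivial factorization would include a linear factor). Hence x^3 - 354 is the minimal polynomial of α, and in particular [Q(α):Q] = 3.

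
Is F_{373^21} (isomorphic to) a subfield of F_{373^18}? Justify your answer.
No: F_{373^21} is not a subfield of F_{373^18}

F_{p^m} embeds in F_{p^n} iff m | n. Here 21 ∤ 18 (since 18 = 0·21 + 18 with remainder 18 ≠ 0), so F_{373^21} is not a subfield of F_{373^18}. Equivalently: if it were, the tower law would give 21 = [F_{373^21}:F_373] dividing [F_{373^18}:F_373] = 18, contradiction.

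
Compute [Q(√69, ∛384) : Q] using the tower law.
[Q(√69, ∛384) : Q] = 6

Let L = Q(√69, ∛384). Since Q(√69) ⊂ L and [Q(√69):Q] = 2, the tower law gives 2 | [L:Q]. Likewise Q(∛384) ⊂ L with [Q(∛384):Q] = 3 (because 384 is not a perfect cube), so 3 | [L:Q]. As gcd(2,3) = 1, [L:Q] is divisible by 6. Conversely L is generated over Q by √69 and ∛384, so [L:Q] ≤ 2·3 = 6. Therefore [Q(√69, ∛384) : Q] = 6.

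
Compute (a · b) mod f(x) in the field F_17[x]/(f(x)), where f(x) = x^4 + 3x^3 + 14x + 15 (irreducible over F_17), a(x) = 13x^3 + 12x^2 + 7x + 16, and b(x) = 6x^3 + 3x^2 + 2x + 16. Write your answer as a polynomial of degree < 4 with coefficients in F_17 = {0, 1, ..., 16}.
a · b ≡ 14x^3 + 7x^2 + 8x + 12 (mod f(x))

Multiply in F_17[x]: a(x)·b(x) = (13x^3 + 12x^2 + 7x + 16)·(6x^3 + 3x^2 + 2x + 16) = 10x^6 + 9x^5 + 2x^4 + 9x^3 + 16x^2 + 8x + 1. This has degree ≥ 4, so divide by f(x) over F_17: 10x^6 + 9x^5 + 2x^4 + 9x^3 + 16x^2 + 8x + 1 = (10x^2 + 13x + 14)·(x^4 + 3x^3 + 14x + 15) + (14x^3 + 7x^2 + 8x + 12). Hence a·b ≡ 14x^3 + 7x^2 + 8x + 12 (mod f). (F_17[x]/(f) is a field with 17^4 = 83521 elements since f is irreducible of degree 4.)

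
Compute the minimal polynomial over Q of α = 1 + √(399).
m_α(x) = x^2 - 2x - 398

From α - 1 = √(399), squaring gives (α - 1)^2 = 399, i.e. α^2 - 2α + 1 = 399, so α^2 - 2α - 398 = 0. The discriminant of x^2 - 2x - 398 is (-2)^2 - 4·(-398) = 4 + 1592 = 1596, and 4·(399) is not a perfect square in Q since 399 is squarefree and ≠ 1. Hence x^2 - 2x - 398 is irreducible over Q and is the minimal polynomial of α.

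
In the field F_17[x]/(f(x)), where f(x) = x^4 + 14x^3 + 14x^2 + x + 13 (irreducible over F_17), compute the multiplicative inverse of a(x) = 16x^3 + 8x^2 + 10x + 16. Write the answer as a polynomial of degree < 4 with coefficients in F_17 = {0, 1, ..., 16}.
a(x)^(-1) ≡ 16x^3 + 4x^2 + 2x (mod f(x))

Since f is irreducible over F_17, F_17[x]/(f) is a field and a(x) ≠ 0 has an inverse. Apply the extended Euclidean algorithm to f(x) and a(x) in F_17[x]: f(x) = (16x + 12)·a(x) + (13x^2 + 16x + 8);  a(x) = (13x + 16)·(13x^2 + 16x + 8) + (7x + 7);  (13x^2 + 16x + 8) = (14x + 15)·(7x + 7) + (5). The last nonzero remainder is the constant 5 = gcd(f, a) in F_17. Back-substituting through the division chain expresses 5 = s(x)·a(x) + t(x)·f(x) with s(x) ≡ 12x^3 + 3x^2 + 10x (mod f), so (12x^3 + 3x^2 + 10x)·a(x) ≡ 5 (mod f). Multiplying by 5^(-1) ≡ 7 in F_17 gives a(x)^(-1) ≡ 7·(12x^3 + 3x^2 + 10x) ≡ 16x^3 + 4x^2 + 2x (mod f). Check: (16x^3 + 8x^2 + 10x + 16)·(16x^3 + 4x^2 + 2x) = x^6 + 5x^5 + 3x^4 + 6x^3 + 16x^2 + 15x ≡ 1 (mod x^4 + 14x^3 + 14x^2 + x + 13).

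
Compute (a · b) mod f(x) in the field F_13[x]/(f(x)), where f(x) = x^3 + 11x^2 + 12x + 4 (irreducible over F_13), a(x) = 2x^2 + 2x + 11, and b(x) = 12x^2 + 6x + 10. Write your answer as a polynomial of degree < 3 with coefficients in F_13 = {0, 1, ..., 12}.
a · b ≡ 5x^2 + 9x + 8 (mod f(x))

Multiply in F_13[x]: a(x)·b(x) = (2x^2 + 2x + 11)·(12x^2 + 6x + 10) = 11x^4 + 10x^3 + 8x^2 + 8x + 6. This has degree ≥ 3, so divide by f(x) over F_13: 11x^4 + 10x^3 + 8x^2 + 8x + 6 = (11x + 6)·(x^3 + 11x^2 + 12x + 4) + (5x^2 + 9x + 8). Hence a·b ≡ 5x^2 + 9x + 8 (mod f). (F_13[x]/(f) is a field with 13^3 = 2197 elements since f is irreducible of degree 3.)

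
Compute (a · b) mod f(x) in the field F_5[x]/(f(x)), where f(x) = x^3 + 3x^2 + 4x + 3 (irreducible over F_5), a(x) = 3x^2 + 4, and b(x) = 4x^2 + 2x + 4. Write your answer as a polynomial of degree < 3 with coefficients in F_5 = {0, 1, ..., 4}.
a · b ≡ 2x + 1 (mod f(x))

Multiply in F_5[x]: a(x)·b(x) = (3x^2 + 4)·(4x^2 + 2x + 4) = 2x^4 + x^3 + 3x^2 + 3x + 1. This has degree ≥ 3, so divide by f(x) over F_5: 2x^4 + x^3 + 3x^2 + 3x + 1 = (2x)·(x^3 + 3x^2 + 4x + 3) + (2x + 1). Hence a·b ≡ 2x + 1 (mod f). (F_5[x]/(f) is a field with 5^3 = 125 elements since f is irreducible of degree 3.)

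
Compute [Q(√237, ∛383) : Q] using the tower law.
[Q(√237, ∛383) : Q] = 6

Let L = Q(√237, ∛383). Since Q(√237) ⊂ L and [Q(√237):Q] = 2, the tower law gives 2 | [L:Q]. Likewise Q(∛383) ⊂ L with [Q(∛383):Q] = 3 (because 383 is not a perfect cube), so 3 | [L:Q]. As gcd(2,3) = 1, [L:Q] is divisible by 6. Conversely L is generated over Q by √237 and ∛383, so [L:Q] ≤ 2·3 = 6. Therefore [Q(√237, ∛383) : Q] = 6.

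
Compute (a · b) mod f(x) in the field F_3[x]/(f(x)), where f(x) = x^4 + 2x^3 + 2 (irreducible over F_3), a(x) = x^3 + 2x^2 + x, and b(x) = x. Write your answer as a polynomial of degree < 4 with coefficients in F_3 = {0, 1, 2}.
a · b ≡ x^2 + 1 (mod f(x))

Multiply in F_3[x]: a(x)·b(x) = (x^3 + 2x^2 + x)·(x) = x^4 + 2x^3 + x^2. This has degree ≥ 4, so divide by f(x) over F_3: x^4 + 2x^3 + x^2 = (1)·(x^4 + 2x^3 + 2) + (x^2 + 1). Hence a·b ≡ x^2 + 1 (mod f). (F_3[x]/(f) is a field with 3^4 = 81 elements since f is irreducible of degree 4.)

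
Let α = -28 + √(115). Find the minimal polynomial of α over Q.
m_α(x) = x^2 + 56x + 669

From α + 28 = √(115), squaring gives (α + 28)^2 = 115, i.e. α^2 + 56α + 784 = 115, so α^2 + 56α + 669 = 0. The discriminant of x^2 + 56x + 669 is (56)^2 - 4·(669) = 3136 - 2676 = 460, and 4·(115) is not a perfect square in Q since 115 is squarefree and ≠ 1. Hence x^2 + 56x + 669 is irreducible over Q and is the minimal polynomial of α.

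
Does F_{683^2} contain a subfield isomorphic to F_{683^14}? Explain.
No: F_{683^14} is not a subfield of F_{683^2}

F_{p^m} embeds in F_{p^n} iff m | n. Here 14 ∤ 2 (since 2 = 0·14 + 2 with remainder 2 ≠ 0), so F_{683^14} is not a subfield of F_{683^2}. Equivalently: if it were, the tower law would give 14 = [F_{683^14}:F_683] dividing [F_{683^2}:F_683] = 2, contradiction.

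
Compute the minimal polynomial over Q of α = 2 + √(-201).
m_α(x) = x^2 - 4x + 205

From α - 2 = √(-201), squaring gives (α - 2)^2 = -201, i.e. α^2 - 4α + 4 = -201, so α^2 - 4α + 205 = 0. The discriminant of x^2 - 4x + 205 is (-4)^2 - 4·(205) = 16 - 820 = -804, and 4·(-201) is not a perfect square in Q since -201 is squarefree and ≠ 1. Hence x^2 - 4x + 205 is irreducible over Q and is the minimal polynomial of α.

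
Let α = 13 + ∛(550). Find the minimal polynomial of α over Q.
m_α(x) = x^3 - 39x^2 + 507x - 2747

Set β = α - 13 = ∛(550), so β^3 = 550. Then (α - 13)^3 - 550 = 0, i.e. α is a root of g(x) = (x - 13)^3 - 550 = x^3 - 39x^2 + 507x - 2747. Since g(x) = h(x - 13) where h(x) = x^3 - 550, and h is irreducible over Q (because 550 is not a perfect cube, so h has no rational root, and a monic cubic with no rational root is irreducible), g is also irreducible (irreducibility is preserved under the substitution x → x - 13). Hence m_α(x) = x^3 - 39x^2 + 507x - 2747.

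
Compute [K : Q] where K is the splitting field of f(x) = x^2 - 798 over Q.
[K : Q] = 2

f(x) = x^2 - 798 factors as (x - √798)(x + √798). The splitting field is K = Q(√798). Since 798 is squarefree and > 1, it is not a perfect square, so x^2 - 798 is irreducible over Q and [Q(√798) : Q] = 2. Hence [K : Q] = 2.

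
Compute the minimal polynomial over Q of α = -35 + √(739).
m_α(x) = x^2 + 70x + 486

From α + 35 = √(739), squaring gives (α + 35)^2 = 739, i.e. α^2 + 70α + 1225 = 739, so α^2 + 70α + 486 = 0. The discriminant of x^2 + 70x + 486 is (70)^2 - 4·(486) = 4900 - 1944 = 2956, and 4·(739) is not a perfect square in Q since 739 is squarefree and ≠ 1. Hence x^2 + 70x + 486 is irreducible over Q and is the minimal polynomial of α.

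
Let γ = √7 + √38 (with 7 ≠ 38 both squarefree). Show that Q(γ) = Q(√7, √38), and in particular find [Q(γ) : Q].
[Q(γ) : Q] = 4 (equivalently, Q(γ) = Q(√7, √38))

Obviously Q(γ) ⊆ Q(√7, √38), and [Q(√7, √38):Q] = 4 (since 7, 38 are distinct squarefree integers > 1 with 266 not a perfect square). To show equality we compute the minimal polynomial of γ. From γ = √7 + √38: γ^2 = 7 + 2√(266) + 38 = 45 + 2√(266), so γ^2 - 45 = 2√(266); squaring, (γ^2 - 45)^2 = 4·266, i.e. γ^4 - 90γ^2 + 2025 - 1064 = 0, i.e. γ^4 - 90γ^2 + 961 = 0. So γ is a root of x^4 - 90x^2 + 961. This polynomial is irreducible over Q: it has no rational root (each ±√7 ± √38 is irrational), and any factorization into two quadratics over Q would force √(266) ∈ Q (pairing opposite roots) or √7, √38 ∈ Q (other pairings), all impossible. Hence [Q(γ):Q] = 4 = [Q(√7, √38):Q], so Q(γ) = Q(√7, √38).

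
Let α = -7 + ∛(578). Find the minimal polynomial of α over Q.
m_α(x) = x^3 + 21x^2 + 147x - 235

Set β = α + 7 = ∛(578), so β^3 = 578. Then (α + 7)^3 - 578 = 0, i.e. α is a root of g(x) = (x + 7)^3 - 578 = x^3 + 21x^2 + 147x - 235. Since g(x) = h(x + 7) where h(x) = x^3 - 578, and h is irreducible over Q (because 578 is not a perfect cube, so h has no rational root, and a monic cubic with no rational root is irreducible), g is also irreducible (irreducibility is preserved under the substitution x → x + 7). Hence m_α(x) = x^3 + 21x^2 + 147x - 235.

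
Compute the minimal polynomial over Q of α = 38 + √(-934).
m_α(x) = x^2 - 76x + 2378

From α - 38 = √(-934), squaring gives (α - 38)^2 = -934, i.e. α^2 - 76α + 1444 = -934, so α^2 - 76α + 2378 = 0. The discriminant of x^2 - 76x + 2378 is (-76)^2 - 4·(2378) = 5776 - 9512 = -3736, and 4·(-934) is not a perfect square in Q since -934 is squarefree and ≠ 1. Hence x^2 - 76x + 2378 is irreducible over Q and is the minimal polynomial of α.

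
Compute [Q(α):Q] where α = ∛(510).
[Q(α):Q] = 3

The minimal polynomial of α is x^3 - 510, irreducible over Q since 510 is not a perfect cube (so x^3 - 510 has no rational root). Hence [Q(α):Q] = deg(m_α) = 3.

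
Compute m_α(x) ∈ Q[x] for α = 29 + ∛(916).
m_α(x) = x^3 - 87x^2 + 2523x - 25305

Set β = α - 29 = ∛(916), so β^3 = 916. Then (α - 29)^3 - 916 = 0, i.e. α is a root of g(x) = (x - 29)^3 - 916 = x^3 - 87x^2 + 2523x - 25305. Since g(x) = h(x - 29) where h(x) = x^3 - 916, and h is irreducible over Q (because 916 is not a perfect cube, so h has no rational root, and a monic cubic with no rational root is irreducible), g is also irreducible (irreducibility is preserved under the substitution x → x - 29). Hence m_α(x) = x^3 - 87x^2 + 2523x - 25305.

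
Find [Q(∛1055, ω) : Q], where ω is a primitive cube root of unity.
[Q(∛1055, ω) : Q] = 6

[Q(∛1055):Q] = 3 (min poly x^3 - 1055, irreducible since 1055 is not a perfect cube). [Q(ω):Q] = 2 (min poly x^2 + x + 1). Since Q(∛1055) ⊂ R and ω ∉ R, we have ω ∉ Q(∛1055), so x^2 + x + 1 remains irreducible over Q(∛1055) and [Q(∛1055, ω) : Q(∛1055)] = 2. By the tower law, [Q(∛1055, ω) : Q] = 3 · 2 = 6. (In fact Q(∛1055, ω) is the splitting field of x^3 - 1055 over Q.)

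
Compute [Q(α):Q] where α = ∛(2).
[Q(α):Q] = 3

The minimal polynomial of α is x^3 - 2, irreducible over Q since 2 is not a perfect cube (so x^3 - 2 has no rational root). Hence [Q(α):Q] = deg(m_α) = 3.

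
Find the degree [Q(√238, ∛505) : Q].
[Q(√238, ∛505) : Q] = 6

Let L = Q(√238, ∛505). Since Q(√238) ⊂ L and [Q(√238):Q] = 2, the tower law gives 2 | [L:Q]. Likewise Q(∛505) ⊂ L with [Q(∛505):Q] = 3 (because 505 is not a perfect cube), so 3 | [L:Q]. As gcd(2,3) = 1, [L:Q] is divisible by 6. Conversely L is generated over Q by √238 and ∛505, so [L:Q] ≤ 2·3 = 6. Therefore [Q(√238, ∛505) : Q] = 6.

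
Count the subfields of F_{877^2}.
F_{877^2} has 2 subfields

The subfields of F_{p^n} are exactly the fields F_{p^d} for d | n (each is the fixed field of the unique index-d subgroup of Gal(F_{p^n}/F_p) ≅ Z/nZ). The divisors of n = 2 are {1, 2}, giving 2 subfields: F_{877^1}, F_{877^2}.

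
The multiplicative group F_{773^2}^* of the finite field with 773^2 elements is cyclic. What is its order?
|F_{773^2}^*| = 597528

F_{773^2} has 773^2 = 597529 elements; its multiplicative group consists of all nonzero elements, so |F_{773^2}^*| = 597529 - 1 = 597528. (It is cyclic since any finite subgroup of the multiplicative group of a field is cyclic.)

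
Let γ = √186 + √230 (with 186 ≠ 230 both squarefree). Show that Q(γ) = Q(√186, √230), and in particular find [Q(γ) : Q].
[Q(γ) : Q] = 4 (equivalently, Q(γ) = Q(√186, √230))

Obviously Q(γ) ⊆ Q(√186, √230), and [Q(√186, √230):Q] = 4 (since 186, 230 are distinct squarefree integers > 1 with 42780 not a perfect square). To show equality we compute the minimal polynomial of γ. From γ = √186 + √230: γ^2 = 186 + 2√(42780) + 230 = 416 + 2√(42780), so γ^2 - 416 = 2√(42780); squaring, (γ^2 - 416)^2 = 4·42780, i.e. γ^4 - 832γ^2 + 173056 - 171120 = 0, i.e. γ^4 - 832γ^2 + 1936 = 0. So γ is a root of x^4 - 832x^2 + 1936. This polynomial is irreducible over Q: it has no rational root (each ±√186 ± √230 is irrational), and any factorization into two quadratics over Q would force √(42780) ∈ Q (pairing opposite roots) or √186, √230 ∈ Q (other pairings), all impossible. Hence [Q(γ):Q] = 4 = [Q(√186, √230):Q], so Q(γ) = Q(√186, √230).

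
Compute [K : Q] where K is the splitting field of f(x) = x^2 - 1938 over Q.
[K : Q] = 2

f(x) = x^2 - 1938 factors as (x - √1938)(x + √1938). The splitting field is K = Q(√1938). Since 1938 is squarefree and > 1, it is not a perfect square, so x^2 - 1938 is irreducible over Q and [Q(√1938) : Q] = 2. Hence [K : Q] = 2.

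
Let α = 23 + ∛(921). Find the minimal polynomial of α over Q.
m_α(x) = x^3 - 69x^2 + 1587x - 13088

Set β = α - 23 = ∛(921), so β^3 = 921. Then (α - 23)^3 - 921 = 0, i.e. α is a root of g(x) = (x - 23)^3 - 921 = x^3 - 69x^2 + 1587x - 13088. Since g(x) = h(x - 23) where h(x) = x^3 - 921, and h is irreducible over Q (because 921 is not a perfect cube, so h has no rational root, and a monic cubic with no rational root is irreducible), g is also irreducible (irreducibility is preserved under the substitution x → x - 23). Hence m_α(x) = x^3 - 69x^2 + 1587x - 13088.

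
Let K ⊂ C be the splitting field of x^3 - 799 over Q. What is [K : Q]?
[K : Q] = 6

The roots of x^3 - 799 are ∛799, ω∛799, ω^2∛799 where ω = e^(2πi/3) is a primitive cube root of unity, so K = Q(∛799, ω). Now [Q(∛799):Q] = 3 (since 799 is not a perfect cube, x^3 - 799 is irreducible) and [Q(ω):Q] = 2. Both 2 and 3 divide [K:Q], and [K:Q] ≤ 3·2 = 6, so [K:Q] = 6. (Equivalently: Q(∛799) ⊂ R but ω ∉ R, so [K : Q(∛799)] = 2.)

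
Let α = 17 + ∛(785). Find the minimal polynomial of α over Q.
m_α(x) = x^3 - 51x^2 + 867x - 5698

Set β = α - 17 = ∛(785), so β^3 = 785. Then (α - 17)^3 - 785 = 0, i.e. α is a root of g(x) = (x - 17)^3 - 785 = x^3 - 51x^2 + 867x - 5698. Since g(x) = h(x - 17) where h(x) = x^3 - 785, and h is irreducible over Q (because 785 is not a perfect cube, so h has no rational root, and a monic cubic with no rational root is irreducible), g is also irreducible (irreducibility is preserved under the substitution x → x - 17). Hence m_α(x) = x^3 - 51x^2 + 867x - 5698.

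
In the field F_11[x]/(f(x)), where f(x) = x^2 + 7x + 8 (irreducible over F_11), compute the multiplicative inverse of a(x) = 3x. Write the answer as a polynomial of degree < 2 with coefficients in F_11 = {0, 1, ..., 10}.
a(x)^(-1) ≡ 5x + 2 (mod f(x))

Since f is irreducible over F_11, F_11[x]/(f) is a field and a(x) ≠ 0 has an inverse. Apply the extended Euclidean algorithm to f(x) and a(x) in F_11[x]: f(x) = (4x + 6)·a(x) + (8). The last nonzero remainder is the constant 8 = gcd(f, a) in F_11. Back-substituting through the division chain expresses 8 = s(x)·a(x) + t(x)·f(x) with s(x) ≡ 7x + 5 (mod f), so (7x + 5)·a(x) ≡ 8 (mod f). Multiplying by 8^(-1) ≡ 7 in F_11 gives a(x)^(-1) ≡ 7·(7x + 5) ≡ 5x + 2 (mod f). Check: (3x)·(5x + 2) = 4x^2 + 6x ≡ 1 (mod x^2 + 7x + 8).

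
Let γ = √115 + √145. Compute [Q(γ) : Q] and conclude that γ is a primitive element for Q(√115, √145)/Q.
[Q(γ) : Q] = 4 (equivalently, Q(γ) = Q(√115, √145))

Obviously Q(γ) ⊆ Q(√115, √145), and [Q(√115, √145):Q] = 4 (since 115, 145 are distinct squarefree integers > 1 with 16675 not a perfect square). To show equality we compute the minimal polynomial of γ. From γ = √115 + √145: γ^2 = 115 + 2√(16675) + 145 = 260 + 2√(16675), so γ^2 - 260 = 2√(16675); squaring, (γ^2 - 260)^2 = 4·16675, i.e. γ^4 - 520γ^2 + 67600 - 66700 = 0, i.e. γ^4 - 520γ^2 + 900 = 0. So γ is a root of x^4 - 520x^2 + 900. This polynomial is irreducible over Q: it has no rational root (each ±√115 ± √145 is irrational), and any factorization into two quadratics over Q would force √(16675) ∈ Q (pairing opposite roots) or √115, √145 ∈ Q (other pairings), all impossible. Hence [Q(γ):Q] = 4 = [Q(√115, √145):Q], so Q(γ) = Q(√115, √145).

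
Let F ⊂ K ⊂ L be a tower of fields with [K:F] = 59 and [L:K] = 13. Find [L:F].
[L:F] = 767

The tower law says that for any tower of field extensions F ⊂ K ⊂ L with finite degrees, [L:F] = [L:K] · [K:F]. Here this gives [L:F] = 13 · 59 = 767.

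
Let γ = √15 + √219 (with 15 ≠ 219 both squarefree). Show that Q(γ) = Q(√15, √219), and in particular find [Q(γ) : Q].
[Q(γ) : Q] = 4 (equivalently, Q(γ) = Q(√15, √219))

Obviously Q(γ) ⊆ Q(√15, √219), and [Q(√15, √219):Q] = 4 (since 15, 219 are distinct squarefree integers > 1 with 3285 not a perfect square). To show equality we compute the minimal polynomial of γ. From γ = √15 + √219: γ^2 = 15 + 2√(3285) + 219 = 234 + 2√(3285), so γ^2 - 234 = 2√(3285); squaring, (γ^2 - 234)^2 = 4·3285, i.e. γ^4 - 468γ^2 + 54756 - 13140 = 0, i.e. γ^4 - 468γ^2 + 41616 = 0. So γ is a root of x^4 - 468x^2 + 41616. This polynomial is irreducible over Q: it has no rational root (each ±√15 ± √219 is irrational), and any factorization into two quadratics over Q would force √(3285) ∈ Q (pairing opposite roots) or √15, √219 ∈ Q (other pairings), all impossible. Hence [Q(γ):Q] = 4 = [Q(√15, √219):Q], so Q(γ) = Q(√15, √219).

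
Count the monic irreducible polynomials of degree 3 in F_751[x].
There are 141188000 monic irreducible polynomials of degree 3 over F_751

Each element of F_{751^3} that lies in no proper subfield is a root of exactly one monic irreducible of degree 3 over F_751, and each such polynomial has 3 distinct roots in F_{751^3}. By Möbius inversion the count is N_751(3) = (1/3) Σ_{d|3} μ(3/d) · 751^d = (1/3)(μ(3)·751^1 + μ(1)·751^3) = 423564000/3 = 141188000.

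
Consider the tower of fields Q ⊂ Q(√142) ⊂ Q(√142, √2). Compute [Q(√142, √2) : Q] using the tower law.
[Q(√142, √2) : Q] = 4

[Q(√142):Q] = 2 (min poly x^2 - 142, irreducible since 142 is squarefree > 1). For the top step, suppose √2 ∈ Q(√142), say √2 = c + d√142 with c, d ∈ Q. Squaring: 2 = c^2 + 142d^2 + 2cd√142. Since √142 ∉ Q this forces 2cd = 0. If d = 0 then √2 = c ∈ Q, contradicting 2 squarefree > 1. If c = 0 then 2 = 142d^2, so 142·2 = (142d)^2 is a perfect square in Q — but 142·2 = 284 is not a perfect square (since 142 and 2 are distinct squarefree integers). Contradiction. Hence √2 ∉ Q(√142), so x^2 - 2 stays irreducible over Q(√142) and [Q(√142, √2) : Q(√142)] = 2. By the tower law, [Q(√142, √2) : Q] = 2 · 2 = 4.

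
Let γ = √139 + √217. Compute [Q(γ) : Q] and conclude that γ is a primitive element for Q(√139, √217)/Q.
[Q(γ) : Q] = 4 (equivalently, Q(γ) = Q(√139, √217))

Obviously Q(γ) ⊆ Q(√139, √217), and [Q(√139, √217):Q] = 4 (since 139, 217 are distinct squarefree integers > 1 with 30163 not a perfect square). To show equality we compute the minimal polynomial of γ. From γ = √139 + √217: γ^2 = 139 + 2√(30163) + 217 = 356 + 2√(30163), so γ^2 - 356 = 2√(30163); squaring, (γ^2 - 356)^2 = 4·30163, i.e. γ^4 - 712γ^2 + 126736 - 120652 = 0, i.e. γ^4 - 712γ^2 + 6084 = 0. So γ is a root of x^4 - 712x^2 + 6084. This polynomial is irreducible over Q: it has no rational root (each ±√139 ± √217 is irrational), and any factorization into two quadratics over Q would force √(30163) ∈ Q (pairing opposite roots) or √139, √217 ∈ Q (other pairings), all impossible. Hence [Q(γ):Q] = 4 = [Q(√139, √217):Q], so Q(γ) = Q(√139, √217).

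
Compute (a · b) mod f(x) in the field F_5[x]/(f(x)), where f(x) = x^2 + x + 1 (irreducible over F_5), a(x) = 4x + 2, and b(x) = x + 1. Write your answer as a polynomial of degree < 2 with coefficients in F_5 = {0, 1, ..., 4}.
a · b ≡ 2x + 3 (mod f(x))

Multiply in F_5[x]: a(x)·b(x) = (4x + 2)·(x + 1) = 4x^2 + x + 2. This has degree ≥ 2, so divide by f(x) over F_5: 4x^2 + x + 2 = (4)·(x^2 + x + 1) + (2x + 3). Hence a·b ≡ 2x + 3 (mod f). (F_5[x]/(f) is a field with 5^2 = 25 elements since f is irreducible of degree 2.)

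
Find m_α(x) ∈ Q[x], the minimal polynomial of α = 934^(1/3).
m_α(x) = x^3 - 934

α satisfies α^3 = 934, so x^3 - 934 annihilates α. By the rational root test, a rational root p/q (in lowest terms) of x^3 - 934 would satisfy p^3 = 934 q^3, forcing q = 1 and p^3 = 934; but 934 is not a perfect cube, contradiction. A monic cubic over Q with no rational root is irreducible (any nontrivial factorization would include a linear factor). Hence x^3 - 934 is the minimal polynomial of α, and in particular [Q(α):Q] = 3.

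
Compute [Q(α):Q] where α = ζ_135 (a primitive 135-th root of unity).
[Q(α):Q] = 72

The minimal polynomial of ζ_135 over Q is the 135-th cyclotomic polynomial Φ_135(x), which is irreducible over Q and has degree φ(135) = 72. Hence [Q(α):Q] = φ(135) = 72.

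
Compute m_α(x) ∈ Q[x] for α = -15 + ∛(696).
m_α(x) = x^3 + 45x^2 + 675x + 2679

Set β = α + 15 = ∛(696), so β^3 = 696. Then (α + 15)^3 - 696 = 0, i.e. α is a root of g(x) = (x + 15)^3 - 696 = x^3 + 45x^2 + 675x + 2679. Since g(x) = h(x + 15) where h(x) = x^3 - 696, and h is irreducible over Q (because 696 is not a perfect cube, so h has no rational root, and a monic cubic with no rational root is irreducible), g is also irreducible (irreducibility is preserved under the substitution x → x + 15). Hence m_α(x) = x^3 + 45x^2 + 675x + 2679.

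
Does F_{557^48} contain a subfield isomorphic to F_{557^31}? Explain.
No: F_{557^31} is not a subfield of F_{557^48}

F_{p^m} embeds in F_{p^n} iff m | n. Here 31 ∤ 48 (since 48 = 1·31 + 17 with remainder 17 ≠ 0), so F_{557^31} is not a subfield of F_{557^48}. Equivalently: if it were, the tower law would give 31 = [F_{557^31}:F_557] dividing [F_{557^48}:F_557] = 48, contradiction.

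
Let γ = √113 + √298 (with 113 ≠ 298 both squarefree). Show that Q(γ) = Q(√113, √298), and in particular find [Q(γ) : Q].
[Q(γ) : Q] = 4 (equivalently, Q(γ) = Q(√113, √298))

Obviously Q(γ) ⊆ Q(√113, √298), and [Q(√113, √298):Q] = 4 (since 113, 298 are distinct squarefree integers > 1 with 33674 not a perfect square). To show equality we compute the minimal polynomial of γ. From γ = √113 + √298: γ^2 = 113 + 2√(33674) + 298 = 411 + 2√(33674), so γ^2 - 411 = 2√(33674); squaring, (γ^2 - 411)^2 = 4·33674, i.e. γ^4 - 822γ^2 + 168921 - 134696 = 0, i.e. γ^4 - 822γ^2 + 34225 = 0. So γ is a root of x^4 - 822x^2 + 34225. This polynomial is irreducible over Q: it has no rational root (each ±√113 ± √298 is irrational), and any factorization into two quadratics over Q would force √(33674) ∈ Q (pairing opposite roots) or √113, √298 ∈ Q (other pairings), all impossible. Hence [Q(γ):Q] = 4 = [Q(√113, √298):Q], so Q(γ) = Q(√113, √298).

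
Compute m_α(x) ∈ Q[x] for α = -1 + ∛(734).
m_α(x) = x^3 + 3x^2 + 3x - 733

Set β = α + 1 = ∛(734), so β^3 = 734. Then (α + 1)^3 - 734 = 0, i.e. α is a root of g(x) = (x + 1)^3 - 734 = x^3 + 3x^2 + 3x - 733. Since g(x) = h(x + 1) where h(x) = x^3 - 734, and h is irreducible over Q (because 734 is not a perfect cube, so h has no rational root, and a monic cubic with no rational root is irreducible), g is also irreducible (irreducibility is preserved under the substitution x → x + 1). Hence m_α(x) = x^3 + 3x^2 + 3x - 733.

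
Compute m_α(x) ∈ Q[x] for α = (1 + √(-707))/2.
m_α(x) = x^2 - x + 177

From 2α - 1 = √(-707), squaring gives (2α - 1)^2 = -707, i.e. 4α^2 - 4α + 1 = -707, so α^2 - α + (1 + 707)/4 = 0. Since -707 ≡ 1 (mod 4), (1 + 707)/4 = 177 ∈ Z. The polynomial x^2 - x + 177 has discriminant 1 - 4·(177) = -707, which is not a perfect square in Q (d = -707 is squarefree and ≠ 1), so x^2 - x + 177 is irreducible over Q. It is the minimal polynomial of α.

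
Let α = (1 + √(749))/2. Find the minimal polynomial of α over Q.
m_α(x) = x^2 - x - 187

From 2α - 1 = √(749), squaring gives (2α - 1)^2 = 749, i.e. 4α^2 - 4α + 1 = 749, so α^2 - α + (1 - 749)/4 = 0. Since 749 ≡ 1 (mod 4), (1 - 749)/4 = -187 ∈ Z. The polynomial x^2 - x - 187 has discriminant 1 - 4·(-187) = 749, which is not a perfect square in Q (d = 749 is squarefree and ≠ 1), so x^2 - x - 187 is irreducible over Q. It is the minimal polynomial of α.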